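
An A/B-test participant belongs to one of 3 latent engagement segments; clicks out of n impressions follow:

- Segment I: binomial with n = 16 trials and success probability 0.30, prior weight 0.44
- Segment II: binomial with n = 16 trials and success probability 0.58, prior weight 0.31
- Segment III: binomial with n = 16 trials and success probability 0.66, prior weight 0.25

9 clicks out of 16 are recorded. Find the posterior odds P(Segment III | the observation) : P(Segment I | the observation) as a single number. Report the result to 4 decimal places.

Posterior odds = (π_i f_i(x)) / (π_j f_j(x)); the normalising sum cancels.
Binomial probabilities:
  L_I = 0.018544
  L_II = 0.195895
  L_III = 0.142782
Posterior odds = (π_III·L_III) / (π_I·L_I) = (0.25·0.142782) / (0.44·0.018544) = 0.0356955 / 0.00815936 ≈ 4.3748

4.3748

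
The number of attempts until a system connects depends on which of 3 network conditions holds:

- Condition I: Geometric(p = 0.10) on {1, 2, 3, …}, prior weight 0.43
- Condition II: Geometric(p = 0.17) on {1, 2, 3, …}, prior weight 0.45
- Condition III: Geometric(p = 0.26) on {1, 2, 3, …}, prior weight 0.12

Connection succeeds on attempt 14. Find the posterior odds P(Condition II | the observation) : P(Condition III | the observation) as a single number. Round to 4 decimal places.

Posterior odds = (π_i f_i(x)) / (π_j f_j(x)); the normalising sum cancels.
Evaluate each component's likelihood at the observed value:
  p_I = 0.10·(1−0.10)^13 = 0.10·0.254187 = 0.0254187
  p_II = 0.17·(1−0.17)^13 = 0.17·0.0887187 = 0.0150822
  p_III = 0.26·(1−0.26)^13 = 0.26·0.0199532 = 0.00518783
0.00678698 / 0.00062254 ≈ 10.9021

10.9021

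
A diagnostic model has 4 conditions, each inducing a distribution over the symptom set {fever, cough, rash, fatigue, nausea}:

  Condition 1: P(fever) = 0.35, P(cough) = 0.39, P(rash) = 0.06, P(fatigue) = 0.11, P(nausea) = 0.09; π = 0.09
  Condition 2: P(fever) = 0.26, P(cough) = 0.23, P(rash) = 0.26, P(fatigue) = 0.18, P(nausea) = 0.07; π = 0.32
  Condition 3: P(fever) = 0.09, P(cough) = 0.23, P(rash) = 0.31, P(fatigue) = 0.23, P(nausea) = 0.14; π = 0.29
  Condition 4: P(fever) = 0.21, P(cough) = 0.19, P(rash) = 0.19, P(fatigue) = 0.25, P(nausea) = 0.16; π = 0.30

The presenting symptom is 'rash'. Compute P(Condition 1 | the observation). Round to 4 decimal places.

Posterior ∝ prior × likelihood, so P(k | x) ∝ π_k f_k(x); normalise over all components.
Categorical probabilities:
  p_1 = P(rash | comp) = 0.06
  p_2 = P(rash | comp) = 0.26
  p_3 = P(rash | comp) = 0.31
  p_4 = P(rash | comp) = 0.19
Weight by the priors:
  π_1·p_1 = 0.09 × 0.06 = 0.0054
  π_2·p_2 = 0.32 × 0.26 = 0.0832
  π_3·p_3 = 0.29 × 0.31 = 0.0899
  π_4·p_4 = 0.30 × 0.19 = 0.057
Sum: 0.0054 + 0.0832 + 0.0899 + 0.057 = 0.2355
Responsibility of Condition 1: 0.0054 / 0.2355 ≈ 0.0229

0.0229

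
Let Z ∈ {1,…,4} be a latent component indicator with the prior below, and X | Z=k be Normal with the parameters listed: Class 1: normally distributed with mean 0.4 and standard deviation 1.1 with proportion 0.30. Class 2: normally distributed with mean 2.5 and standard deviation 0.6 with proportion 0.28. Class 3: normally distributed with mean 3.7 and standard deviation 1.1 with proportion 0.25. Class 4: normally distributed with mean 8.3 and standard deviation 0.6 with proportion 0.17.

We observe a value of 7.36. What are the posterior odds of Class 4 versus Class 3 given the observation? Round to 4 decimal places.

Since P(k|x) ∝ P(Z=k) f_k(x), the posterior odds are P(Z=i) f_i(x) / (P(Z=j) f_j(x)).
Evaluate each component's likelihood at the observed value:
  f_1 = (1/(1.1·√(2π)))·exp(−(7.36−0.4)²/(2·1.1²)) = 0.362675·exp(-20.01719) = 7.34788e-10
  f_2 = (1/(0.6·√(2π)))·exp(−(7.36−2.5)²/(2·0.6²)) = 0.664904·exp(-32.80500) = 3.76468e-15
  f_3 = (1/(1.1·√(2π)))·exp(−(7.36−3.7)²/(2·1.1²)) = 0.362675·exp(-5.53537) = 0.00143066
  f_4 = (1/(0.6·√(2π)))·exp(−(7.36−8.3)²/(2·0.6²)) = 0.664904·exp(-1.22722) = 0.194887
0.0331308 / 0.000357665 ≈ 92.6309

92.6309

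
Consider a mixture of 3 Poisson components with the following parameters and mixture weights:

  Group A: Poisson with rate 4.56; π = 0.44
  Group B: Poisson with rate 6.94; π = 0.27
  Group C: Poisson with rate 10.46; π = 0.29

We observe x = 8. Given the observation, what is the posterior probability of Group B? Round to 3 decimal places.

0.407

The responsibility of component k is π_k f_k(x) divided by Σ_j π_j f_j(x).
Poisson probabilities:
  p_A = e^(−4.56)·4.56^8/8! = 0.0485082
  p_B = e^(−6.94)·6.94^8/8! = 0.129226
  p_C = e^(−10.46)·10.46^8/8! = 0.101862
Multiply by the mixture weights:
  π_A·p_A = 0.44 × 0.0485082 = 0.0213436
  π_B·p_B = 0.27 × 0.129226 = 0.0348912
  π_C·p_C = 0.29 × 0.101862 = 0.02954
Evidence: 0.0213436 + 0.0348912 + 0.02954 = 0.0857748
P(Group B | 8) = 0.0348912 / 0.0857748 ≈ 0.407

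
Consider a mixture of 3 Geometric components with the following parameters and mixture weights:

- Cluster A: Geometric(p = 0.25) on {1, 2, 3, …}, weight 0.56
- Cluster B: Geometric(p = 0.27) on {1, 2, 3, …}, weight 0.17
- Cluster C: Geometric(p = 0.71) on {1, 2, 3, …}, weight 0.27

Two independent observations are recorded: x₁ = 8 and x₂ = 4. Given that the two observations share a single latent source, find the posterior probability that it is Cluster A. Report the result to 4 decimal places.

0.7871

P(component k | x) = w_k·f_k(x) / marginal(x), where marginal(x) = Σ_j w_j·f_j(x).
Since both observations come from the same component, the likelihood for component k is f_k(x₁)·f_k(x₂).
  L_A = [0.033371] × [0.105469] = 0.00351959
  L_B = [0.029828] × [0.105035] = 0.00313297
  L_C = [0.000122474] × [0.0173162] = 2.12079e-06
Unnormalised posteriors:
  w_A·L_A = 0.56 × 0.00351959 = 0.00197097
  w_B·L_B = 0.17 × 0.00313297 = 0.000532605
  w_C·L_C = 0.27 × 2.12079e-06 = 5.72612e-07
Evidence: 0.00197097 + 0.000532605 + 5.72612e-07 = 0.00250415
P(Cluster A | x₁, x₂) ≈ 0.7871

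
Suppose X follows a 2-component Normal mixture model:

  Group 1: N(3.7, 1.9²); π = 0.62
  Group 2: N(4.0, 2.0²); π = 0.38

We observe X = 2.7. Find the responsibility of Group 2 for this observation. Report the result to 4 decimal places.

0.3512

Posterior ∝ prior × likelihood, so P(k | x) ∝ π_k f_k(x); normalise over all components.
Normal densities:
  f_1 = (1/(1.9·√(2π)))·exp(−(2.7−3.7)²/(2·1.9²)) = 0.209970·exp(-0.13850) = 0.182812
  f_2 = (1/(2.0·√(2π)))·exp(−(2.7−4.0)²/(2·2.0²)) = 0.199471·exp(-0.21125) = 0.161486
Weight by the priors:
  π_1·f_1 = 0.62 × 0.182812 = 0.113343
  π_2·f_2 = 0.38 × 0.161486 = 0.0613647
Evidence: 0.113343 + 0.0613647 = 0.174708
Responsibility of Group 2: 0.0613647 / 0.174708 ≈ 0.3512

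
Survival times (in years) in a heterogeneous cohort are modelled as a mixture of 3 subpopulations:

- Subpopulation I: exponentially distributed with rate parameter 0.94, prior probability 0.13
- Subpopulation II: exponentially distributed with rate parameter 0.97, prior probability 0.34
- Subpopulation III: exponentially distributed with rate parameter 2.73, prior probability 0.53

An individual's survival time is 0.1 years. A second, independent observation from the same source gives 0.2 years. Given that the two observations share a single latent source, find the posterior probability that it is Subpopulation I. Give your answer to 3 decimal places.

P(component k | x) = π_k·f_k(x) / marginal(x), where marginal(x) = Σ_j π_j·f_j(x).
Since both observations come from the same component, the likelihood for component k is f_k(x₁)·f_k(x₂).
  L_I = [0.94·e^(−0.94·0.1) = 0.94·e^(−0.0940) = 0.855666] × [0.778898] = 0.666476
  L_II = [0.97·e^(−0.97·0.1) = 0.97·e^(−0.0970) = 0.880329] × [0.798948] = 0.703338
  L_III = [2.73·e^(−2.73·0.1) = 2.73·e^(−0.2730) = 2.07778] × [1.58139] = 3.28578
Prior × likelihood for each component:
  π_I·L_I = 0.13 × 0.666476 = 0.0866419
  π_II·L_II = 0.34 × 0.703338 = 0.239135
  π_III·L_III = 0.53 × 3.28578 = 1.74146
Evidence: 0.0866419 + 0.239135 + 1.74146 = 2.06724
P(Subpopulation I | x₁, x₂) = 0.0866419 / 2.06724 ≈ 0.042

0.042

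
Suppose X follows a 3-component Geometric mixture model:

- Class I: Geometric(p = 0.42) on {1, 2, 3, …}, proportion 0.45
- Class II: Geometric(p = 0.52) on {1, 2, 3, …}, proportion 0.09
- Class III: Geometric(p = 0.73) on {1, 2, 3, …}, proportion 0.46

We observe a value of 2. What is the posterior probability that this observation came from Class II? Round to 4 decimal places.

0.1008

Posterior ∝ prior × likelihood, so P(k | x) ∝ w_k f_k(x); normalise over all components.
Component likelihoods at x = 2:
  f_I = 0.2436
  f_II = 0.2496
  f_III = 0.1971
Unnormalised posteriors:
  w_I·f_I = 0.45 × 0.2436 = 0.10962
  w_II·f_II = 0.09 × 0.2496 = 0.022464
  w_III·f_III = 0.46 × 0.1971 = 0.090666
Normaliser: 0.10962 + 0.022464 + 0.090666 = 0.22275
P(Class II | data) ≈ 0.1008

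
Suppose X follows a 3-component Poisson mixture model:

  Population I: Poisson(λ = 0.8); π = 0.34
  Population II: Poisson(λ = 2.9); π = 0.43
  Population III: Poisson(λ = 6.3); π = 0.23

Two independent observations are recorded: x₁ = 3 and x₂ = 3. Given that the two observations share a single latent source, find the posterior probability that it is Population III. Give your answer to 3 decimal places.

The responsibility of component k is π_k f_k(x) divided by Σ_j π_j f_j(x).
Since both observations come from the same component, the likelihood for component k is f_k(x₁)·f_k(x₂).
  L_I = [0.0383427] × [0.0383427] = 0.00147017
  L_II = [0.22366] × [0.22366] = 0.0500239
  L_III = [0.0765271] × [0.0765271] = 0.00585639
Unnormalised posteriors:
  π_I·L_I = 0.34 × 0.00147017 = 0.000499856
  π_II·L_II = 0.43 × 0.0500239 = 0.0215103
  π_III·L_III = 0.23 × 0.00585639 = 0.00134697
Marginal: 0.000499856 + 0.0215103 + 0.00134697 = 0.0233571
So the posterior for Population III is 0.00134697 / 0.0233571 ≈ 0.058.

0.058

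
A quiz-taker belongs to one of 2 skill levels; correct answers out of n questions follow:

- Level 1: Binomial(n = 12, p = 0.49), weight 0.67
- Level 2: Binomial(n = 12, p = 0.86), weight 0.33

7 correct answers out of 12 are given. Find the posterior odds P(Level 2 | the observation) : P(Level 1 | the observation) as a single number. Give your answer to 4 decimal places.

Posterior odds = (w_i f_i(x)) / (w_j f_j(x)); the normalising sum cancels.
Component likelihoods at x = 7 correct answers out of 12:
  p_1 = 0.185331
  p_2 = 0.0148202
0.00489067 / 0.124172 ≈ 0.0394

0.0394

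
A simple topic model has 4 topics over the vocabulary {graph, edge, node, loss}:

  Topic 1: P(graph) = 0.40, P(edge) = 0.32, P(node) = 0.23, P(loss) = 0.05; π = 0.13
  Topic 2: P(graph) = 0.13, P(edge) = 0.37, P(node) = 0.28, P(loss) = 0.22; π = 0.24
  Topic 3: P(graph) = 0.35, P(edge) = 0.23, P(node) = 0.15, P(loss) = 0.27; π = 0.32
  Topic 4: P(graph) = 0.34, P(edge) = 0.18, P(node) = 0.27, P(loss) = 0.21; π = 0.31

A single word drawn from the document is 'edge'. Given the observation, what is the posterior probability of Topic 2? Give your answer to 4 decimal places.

Apply Bayes' rule: the posterior for each component is proportional to its prior times its likelihood at x.
Evaluate each component's likelihood at the observed value:
  f_1 = P(edge | comp) = 0.32
  f_2 = P(edge | comp) = 0.37
  f_3 = P(edge | comp) = 0.23
  f_4 = P(edge | comp) = 0.18
Multiply by the mixture weights:
  π_1·f_1 = 0.13 × 0.32 = 0.0416
  π_2·f_2 = 0.24 × 0.37 = 0.0888
  π_3·f_3 = 0.32 × 0.23 = 0.0736
  π_4·f_4 = 0.31 × 0.18 = 0.0558
Marginal: 0.0416 + 0.0888 + 0.0736 + 0.0558 = 0.2598
So the posterior for Topic 2 is 0.0888 / 0.2598 ≈ 0.3418.

0.3418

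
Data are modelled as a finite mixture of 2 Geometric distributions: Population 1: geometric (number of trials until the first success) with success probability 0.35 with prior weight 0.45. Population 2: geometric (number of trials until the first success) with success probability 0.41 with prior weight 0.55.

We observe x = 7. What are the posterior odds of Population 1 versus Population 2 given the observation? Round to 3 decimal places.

Posterior odds = (π_i f_i(x)) / (π_j f_j(x)); the normalising sum cancels.
Geometric probabilities:
  p_1 = 0.0263966
  p_2 = 0.017294
0.0118785 / 0.00951171 ≈ 1.249

1.249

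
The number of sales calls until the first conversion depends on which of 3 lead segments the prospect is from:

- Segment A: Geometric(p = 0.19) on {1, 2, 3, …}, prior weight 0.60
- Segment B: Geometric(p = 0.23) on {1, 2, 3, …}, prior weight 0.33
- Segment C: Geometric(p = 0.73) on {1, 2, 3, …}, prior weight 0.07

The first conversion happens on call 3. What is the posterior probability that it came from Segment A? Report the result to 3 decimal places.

Apply Bayes' rule: the posterior for each component is proportional to its prior times its likelihood at x.
Geometric probabilities:
  p_A = 0.19·(1−0.19)^2 = 0.19·0.6561 = 0.124659
  p_B = 0.23·(1−0.23)^2 = 0.23·0.5929 = 0.136367
  p_C = 0.73·(1−0.73)^2 = 0.73·0.0729 = 0.053217
Unnormalised posteriors:
  π_A·p_A = 0.60 × 0.124659 = 0.0747954
  π_B·p_B = 0.33 × 0.136367 = 0.0450011
  π_C·p_C = 0.07 × 0.053217 = 0.00372519
Denominator: 0.0747954 + 0.0450011 + 0.00372519 = 0.123522
So the posterior for Segment A is 0.0747954 / 0.123522 ≈ 0.606.

0.606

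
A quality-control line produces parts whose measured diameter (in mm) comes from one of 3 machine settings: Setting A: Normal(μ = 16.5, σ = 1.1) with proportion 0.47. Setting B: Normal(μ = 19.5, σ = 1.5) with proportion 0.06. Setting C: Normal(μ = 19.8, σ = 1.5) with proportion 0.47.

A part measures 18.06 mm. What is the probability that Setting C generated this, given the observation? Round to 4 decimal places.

0.4683

The responsibility of component k is π_k f_k(x) divided by Σ_j π_j f_j(x).
Evaluate each component's likelihood at the observed value:
  f_A = 0.132673
  f_B = 0.167763
  f_C = 0.135714
Prior × likelihood for each component:
  π_A·f_A = 0.47 × 0.132673 = 0.0623563
  π_B·f_B = 0.06 × 0.167763 = 0.0100658
  π_C·f_C = 0.47 × 0.135714 = 0.0637857
Normaliser: 0.0623563 + 0.0100658 + 0.0637857 = 0.136208
So the posterior for Setting C is 0.0637857 / 0.136208 ≈ 0.4683.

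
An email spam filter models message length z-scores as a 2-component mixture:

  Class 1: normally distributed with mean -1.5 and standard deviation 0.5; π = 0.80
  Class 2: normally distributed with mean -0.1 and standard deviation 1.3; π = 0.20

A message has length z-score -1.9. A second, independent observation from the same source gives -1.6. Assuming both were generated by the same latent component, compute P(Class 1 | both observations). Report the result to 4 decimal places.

Posterior ∝ prior × likelihood, so P(k | x) ∝ π_k f_k(x); normalise over all components.
Since both observations come from the same component, the likelihood for component k is f_k(x₁)·f_k(x₂).
  f_1 = [0.579383] × [0.782085] = 0.453127
  f_2 = [0.117669] × [0.157712] = 0.0185578
Prior × likelihood for each component:
  π_1·f_1 = 0.80 × 0.453127 = 0.362502
  π_2·f_2 = 0.20 × 0.0185578 = 0.00371156
Evidence: 0.362502 + 0.00371156 = 0.366213
Responsibility of Class 1: 0.362502 / 0.366213 ≈ 0.9899

0.9899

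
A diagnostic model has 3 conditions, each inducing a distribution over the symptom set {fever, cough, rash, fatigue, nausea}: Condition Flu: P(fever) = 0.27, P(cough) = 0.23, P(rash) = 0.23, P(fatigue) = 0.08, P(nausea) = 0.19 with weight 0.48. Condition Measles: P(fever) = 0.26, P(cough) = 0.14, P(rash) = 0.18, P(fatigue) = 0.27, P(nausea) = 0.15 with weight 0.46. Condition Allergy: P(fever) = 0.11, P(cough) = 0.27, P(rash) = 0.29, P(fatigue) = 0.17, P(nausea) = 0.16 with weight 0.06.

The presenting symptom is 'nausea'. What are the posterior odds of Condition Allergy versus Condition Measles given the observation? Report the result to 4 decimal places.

0.1391

The posterior odds equal the prior odds times the likelihood ratio: (P(Z=i)/P(Z=j))·(f_i(x)/f_j(x)).
Categorical probabilities:
  f_Flu = 0.19
  f_Measles = 0.15
  f_Allergy = 0.16
Odds = (0.06/0.46) × (0.16/0.15) = 0.130435 × 1.06667 ≈ 0.1391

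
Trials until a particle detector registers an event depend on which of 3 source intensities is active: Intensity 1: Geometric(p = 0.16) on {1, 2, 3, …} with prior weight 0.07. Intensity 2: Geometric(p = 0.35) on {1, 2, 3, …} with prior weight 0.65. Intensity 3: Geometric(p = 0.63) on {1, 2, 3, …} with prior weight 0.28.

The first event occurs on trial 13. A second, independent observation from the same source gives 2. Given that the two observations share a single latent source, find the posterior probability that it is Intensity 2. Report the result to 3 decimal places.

P(component k | x) = P(Z=k)·f_k(x) / marginal(x), where marginal(x) = Σ_j P(Z=j)·f_j(x).
Since both observations come from the same component, the likelihood for component k is f_k(x₁)·f_k(x₂).
  p_1 = [0.16·(1−0.16)^12 = 0.16·0.12341 = 0.0197456] × [0.1344] = 0.00265382
  p_2 = [0.35·(1−0.35)^12 = 0.35·0.00568801 = 0.0019908] × [0.2275] = 0.000452908
  p_3 = [0.63·(1−0.63)^12 = 0.63·6.58295e-06 = 4.14726e-06] × [0.2331] = 9.66726e-07
Unnormalised posteriors:
  P(Z=1)·p_1 = 0.07 × 0.00265382 = 0.000185767
  P(Z=2)·p_2 = 0.65 × 0.000452908 = 0.00029439
  P(Z=3)·p_3 = 0.28 × 9.66726e-07 = 2.70683e-07
Denominator: 0.000185767 + 0.00029439 + 2.70683e-07 = 0.000480428
Responsibility of Intensity 2: 0.00029439 / 0.000480428 ≈ 0.613

0.613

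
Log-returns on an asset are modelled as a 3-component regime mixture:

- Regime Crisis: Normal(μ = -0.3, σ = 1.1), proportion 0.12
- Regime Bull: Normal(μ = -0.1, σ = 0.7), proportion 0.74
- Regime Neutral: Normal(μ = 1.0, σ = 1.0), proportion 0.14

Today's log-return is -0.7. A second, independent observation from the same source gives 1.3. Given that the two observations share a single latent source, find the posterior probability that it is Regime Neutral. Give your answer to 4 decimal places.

Apply Bayes' rule: the posterior for each component is proportional to its prior times its likelihood at x.
Since both observations come from the same component, the likelihood for component k is f_k(x₁)·f_k(x₂).
  L_Crisis = [(1/(1.1·√(2π)))·exp(−(-0.7−-0.3)²/(2·1.1²)) = 0.362675·exp(-0.06612) = 0.339472] × [0.125921] = 0.0427467
  L_Bull = [(1/(0.7·√(2π)))·exp(−(-0.7−-0.1)²/(2·0.7²)) = 0.569918·exp(-0.36735) = 0.394707] × [0.07713] = 0.0304438
  L_Neutral = [(1/(1.0·√(2π)))·exp(−(-0.7−1.0)²/(2·1.0²)) = 0.398942·exp(-1.44500) = 0.0940491] × [0.381388] = 0.0358692
Unnormalised posteriors:
  P(Z=Crisis)·L_Crisis = 0.12 × 0.0427467 = 0.0051296
  P(Z=Bull)·L_Bull = 0.74 × 0.0304438 = 0.0225284
  P(Z=Neutral)·L_Neutral = 0.14 × 0.0358692 = 0.00502168
Sum: 0.0051296 + 0.0225284 + 0.00502168 = 0.0326797
P(Regime Neutral | x) ≈ 0.1537

0.1537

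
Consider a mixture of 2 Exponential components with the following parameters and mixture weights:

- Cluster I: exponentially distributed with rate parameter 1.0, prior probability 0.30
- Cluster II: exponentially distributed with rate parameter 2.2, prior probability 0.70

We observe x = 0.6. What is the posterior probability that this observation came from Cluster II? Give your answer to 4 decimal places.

0.7142

The responsibility of component k is w_k f_k(x) divided by Σ_j w_j f_j(x).
Evaluate each component's likelihood at the observed value:
  L_I = 0.548812
  L_II = 0.587698
Prior × likelihood for each component:
  w_I·L_I = 0.30 × 0.548812 = 0.164643
  w_II·L_II = 0.70 × 0.587698 = 0.411388
Normaliser: 0.164643 + 0.411388 = 0.576032
P(Cluster II | 0.6) = 0.411388 / 0.576032 ≈ 0.7142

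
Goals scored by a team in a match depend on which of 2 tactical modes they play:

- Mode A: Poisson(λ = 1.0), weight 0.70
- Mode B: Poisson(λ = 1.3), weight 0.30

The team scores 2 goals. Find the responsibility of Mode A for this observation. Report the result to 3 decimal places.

Posterior ∝ prior × likelihood, so P(k | x) ∝ π_k f_k(x); normalise over all components.
Component likelihoods at x = 2 goals:
  p_A = 0.18394
  p_B = 0.230289
Unnormalised posteriors:
  π_A·p_A = 0.70 × 0.18394 = 0.128758
  π_B·p_B = 0.30 × 0.230289 = 0.0690868
Normaliser: 0.128758 + 0.0690868 = 0.197845
Responsibility of Mode A: 0.128758 / 0.197845 ≈ 0.651

0.651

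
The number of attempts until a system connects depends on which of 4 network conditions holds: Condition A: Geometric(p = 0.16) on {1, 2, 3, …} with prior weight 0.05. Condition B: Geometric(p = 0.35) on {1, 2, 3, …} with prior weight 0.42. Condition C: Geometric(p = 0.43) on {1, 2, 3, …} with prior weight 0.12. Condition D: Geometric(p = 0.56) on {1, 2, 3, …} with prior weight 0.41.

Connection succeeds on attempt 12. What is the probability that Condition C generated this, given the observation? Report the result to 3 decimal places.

Posterior ∝ prior × likelihood, so P(k | x) ∝ π_k f_k(x); normalise over all components.
Geometric probabilities:
  p_A = 0.16·(1−0.16)^11 = 0.16·0.146917 = 0.0235067
  p_B = 0.35·(1−0.35)^11 = 0.35·0.00875078 = 0.00306277
  p_C = 0.43·(1−0.43)^11 = 0.43·0.00206359 = 0.000887344
  p_D = 0.56·(1−0.56)^11 = 0.56·0.000119668 = 6.70143e-05
Prior × likelihood for each component:
  π_A·p_A = 0.05 × 0.0235067 = 0.00117534
  π_B·p_B = 0.42 × 0.00306277 = 0.00128637
  π_C·p_C = 0.12 × 0.000887344 = 0.000106481
  π_D·p_D = 0.41 × 6.70143e-05 = 2.74759e-05
Evidence: 0.00117534 + 0.00128637 + 0.000106481 + 2.74759e-05 = 0.00259566
So the posterior for Condition C is 0.000106481 / 0.00259566 ≈ 0.041.

0.041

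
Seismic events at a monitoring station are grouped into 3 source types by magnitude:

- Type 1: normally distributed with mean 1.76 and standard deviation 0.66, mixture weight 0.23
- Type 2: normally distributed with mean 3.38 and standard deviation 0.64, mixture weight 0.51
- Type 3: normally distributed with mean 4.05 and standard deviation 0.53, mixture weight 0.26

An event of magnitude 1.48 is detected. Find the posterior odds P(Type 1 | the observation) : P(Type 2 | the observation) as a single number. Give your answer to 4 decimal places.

Only the two components matter; the odds are (w_i f_i(x)) / (w_j f_j(x)).
Normal densities:
  L_1 = (1/(0.66·√(2π)))·exp(−(1.48−1.76)²/(2·0.66²)) = 0.604458·exp(-0.08999) = 0.552438
  L_2 = (1/(0.64·√(2π)))·exp(−(1.48−3.38)²/(2·0.64²)) = 0.623347·exp(-4.40674) = 0.00760165
  L_3 = (1/(0.53·√(2π)))·exp(−(1.48−4.05)²/(2·0.53²)) = 0.752721·exp(-11.75667) = 5.89896e-06
Odds = (0.23/0.51) × (0.552438/0.00760165) = 0.45098 × 72.6734 ≈ 32.7743

32.7743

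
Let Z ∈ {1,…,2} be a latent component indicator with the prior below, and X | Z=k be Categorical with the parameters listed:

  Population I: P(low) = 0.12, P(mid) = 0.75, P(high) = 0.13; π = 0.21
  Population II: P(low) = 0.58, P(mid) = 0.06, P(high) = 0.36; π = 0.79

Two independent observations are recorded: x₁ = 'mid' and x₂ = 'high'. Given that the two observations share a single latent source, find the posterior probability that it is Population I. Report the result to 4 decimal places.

0.5454

P(component k | x) = P(Z=k)·f_k(x) / marginal(x), where marginal(x) = Σ_j P(Z=j)·f_j(x).
Since both observations come from the same component, the likelihood for component k is f_k(x₁)·f_k(x₂).
  L_I = [P(mid | comp) = 0.75] × [0.13] = 0.0975
  L_II = [P(mid | comp) = 0.06] × [0.36] = 0.0216
Unnormalised posteriors:
  P(Z=I)·L_I = 0.21 × 0.0975 = 0.020475
  P(Z=II)·L_II = 0.79 × 0.0216 = 0.017064
Sum: 0.020475 + 0.017064 = 0.037539
P(Population I | x) = 0.020475 / 0.037539 ≈ 0.5454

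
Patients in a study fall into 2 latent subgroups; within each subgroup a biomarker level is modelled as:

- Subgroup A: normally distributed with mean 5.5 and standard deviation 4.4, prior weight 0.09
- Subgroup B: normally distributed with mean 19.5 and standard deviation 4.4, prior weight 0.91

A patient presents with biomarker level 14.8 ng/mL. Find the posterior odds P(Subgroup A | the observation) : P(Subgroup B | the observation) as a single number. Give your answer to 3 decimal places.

The posterior odds equal the prior odds times the likelihood ratio: (w_i/w_j)·(f_i(x)/f_j(x)).
Evaluate each component's likelihood at the observed value:
  f_A = (1/(4.4·√(2π)))·exp(−(14.8−5.5)²/(2·4.4²)) = 0.090669·exp(-2.23373) = 0.00971317
  f_B = (1/(4.4·√(2π)))·exp(−(14.8−19.5)²/(2·4.4²)) = 0.090669·exp(-0.57051) = 0.0512495
Posterior odds = (w_A·f_A) / (w_B·f_B) = (0.09·0.00971317) / (0.91·0.0512495) = 0.000874185 / 0.0466371 ≈ 0.019

0.019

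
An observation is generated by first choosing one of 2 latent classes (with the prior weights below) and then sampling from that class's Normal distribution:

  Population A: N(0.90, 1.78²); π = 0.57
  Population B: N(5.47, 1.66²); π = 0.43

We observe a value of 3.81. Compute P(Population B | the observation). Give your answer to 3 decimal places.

0.651

By Bayes' theorem, P(k | x) = w_k f_k(x) / Σ_j w_j f_j(x).
Component likelihoods at x = 3.81:
  L_A = 0.0589015
  L_B = 0.145765
Multiply by the mixture weights:
  w_A·L_A = 0.57 × 0.0589015 = 0.0335739
  w_B·L_B = 0.43 × 0.145765 = 0.0626792
Sum: 0.0335739 + 0.0626792 = 0.096253
Responsibility of Population B: 0.0626792 / 0.096253 ≈ 0.651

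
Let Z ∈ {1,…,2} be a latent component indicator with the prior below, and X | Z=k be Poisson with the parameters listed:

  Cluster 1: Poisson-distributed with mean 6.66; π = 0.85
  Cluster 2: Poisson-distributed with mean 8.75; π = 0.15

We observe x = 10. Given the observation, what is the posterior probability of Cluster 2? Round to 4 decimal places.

Posterior ∝ prior × likelihood, so P(k | x) ∝ π_k f_k(x); normalise over all components.
Evaluate each component's likelihood at the observed value:
  f_1 = e^(−6.66)·6.66^10/10! = 0.0606147
  f_2 = e^(−8.75)·8.75^10/10! = 0.114879
Weight by the priors:
  π_1·f_1 = 0.85 × 0.0606147 = 0.0515225
  π_2·f_2 = 0.15 × 0.114879 = 0.0172319
Sum: 0.0515225 + 0.0172319 = 0.0687544
P(Cluster 2 | 10) = 0.0172319 / 0.0687544 ≈ 0.2506

0.2506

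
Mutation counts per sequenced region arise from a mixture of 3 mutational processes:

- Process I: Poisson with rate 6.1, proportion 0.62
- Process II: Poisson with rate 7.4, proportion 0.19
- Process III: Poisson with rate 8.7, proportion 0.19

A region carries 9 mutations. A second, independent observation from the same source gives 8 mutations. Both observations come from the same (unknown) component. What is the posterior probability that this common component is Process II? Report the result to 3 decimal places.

0.262

Apply Bayes' rule: the posterior for each component is proportional to its prior times its likelihood at x.
Since both observations come from the same component, the likelihood for component k is f_k(x₁)·f_k(x₂).
  f_I = [e^(−6.1)·6.1^9/9! = 0.0722785] × [0.10664] = 0.00770781
  f_II = [e^(−7.4)·7.4^9/9! = 0.112084] × [0.136318] = 0.0152791
  f_III = [e^(−8.7)·8.7^9/9! = 0.131084] × [0.135604] = 0.0177754
Prior × likelihood for each component:
  w_I·f_I = 0.62 × 0.00770781 = 0.00477884
  w_II·f_II = 0.19 × 0.0152791 = 0.00290303
  w_III·f_III = 0.19 × 0.0177754 = 0.00337733
Evidence: 0.00477884 + 0.00290303 + 0.00337733 = 0.0110592
P(Process II | x₁, x₂) ≈ 0.262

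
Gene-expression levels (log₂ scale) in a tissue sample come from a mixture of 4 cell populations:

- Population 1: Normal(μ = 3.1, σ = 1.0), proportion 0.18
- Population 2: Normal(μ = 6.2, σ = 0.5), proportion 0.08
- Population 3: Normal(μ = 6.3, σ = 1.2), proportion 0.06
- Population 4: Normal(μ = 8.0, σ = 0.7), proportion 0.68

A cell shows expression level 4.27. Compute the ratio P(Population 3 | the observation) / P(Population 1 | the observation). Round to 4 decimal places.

0.1317

Only the two components matter; the odds are (w_i f_i(x)) / (w_j f_j(x)).
Evaluate each component's likelihood at the observed value:
  L_1 = 0.201214
  L_2 = 0.000464016
  L_3 = 0.0794897
  L_4 = 3.89228e-07
Posterior odds = (w_3·L_3) / (w_1·L_1) = (0.06·0.0794897) / (0.18·0.201214) = 0.00476938 / 0.0362184 ≈ 0.1317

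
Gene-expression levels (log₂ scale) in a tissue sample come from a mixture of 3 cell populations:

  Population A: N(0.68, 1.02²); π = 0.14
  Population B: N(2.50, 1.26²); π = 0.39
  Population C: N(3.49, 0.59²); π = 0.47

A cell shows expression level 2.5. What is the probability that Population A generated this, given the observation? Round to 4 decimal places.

Posterior ∝ prior × likelihood, so P(k | x) ∝ P(Z=k) f_k(x); normalise over all components.
Evaluate each component's likelihood at the observed value:
  p_A = (1/(1.02·√(2π)))·exp(−(2.5−0.68)²/(2·1.02²)) = 0.391120·exp(-1.59189) = 0.0796089
  p_B = (1/(1.26·√(2π)))·exp(−(2.5−2.50)²/(2·1.26²)) = 0.316621·exp(-0.00000) = 0.316621
  p_C = (1/(0.59·√(2π)))·exp(−(2.5−3.49)²/(2·0.59²)) = 0.676173·exp(-1.40779) = 0.165449
Multiply by the mixture weights:
  P(Z=A)·p_A = 0.14 × 0.0796089 = 0.0111453
  P(Z=B)·p_B = 0.39 × 0.316621 = 0.123482
  P(Z=C)·p_C = 0.47 × 0.165449 = 0.0777611
Normaliser: 0.0111453 + 0.123482 + 0.0777611 = 0.212389
P(Population A | 2.5) = 0.0111453 / 0.212389 ≈ 0.0525

0.0525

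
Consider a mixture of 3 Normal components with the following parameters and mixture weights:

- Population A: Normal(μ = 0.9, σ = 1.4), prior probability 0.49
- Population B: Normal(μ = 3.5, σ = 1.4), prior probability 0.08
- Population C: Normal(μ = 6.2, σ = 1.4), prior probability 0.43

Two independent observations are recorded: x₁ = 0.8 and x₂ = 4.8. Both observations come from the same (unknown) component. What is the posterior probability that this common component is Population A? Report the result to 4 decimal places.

Posterior ∝ prior × likelihood, so P(k | x) ∝ π_k f_k(x); normalise over all components.
Since both observations come from the same component, the likelihood for component k is f_k(x₁)·f_k(x₂).
  p_A = [0.284233] × [0.00588403] = 0.00167244
  p_B = [0.0443739] × [0.18516] = 0.00821628
  p_C = [0.000167557] × [0.172836] = 2.89599e-05
Weight by the priors:
  π_A·p_A = 0.49 × 0.00167244 = 0.000819493
  π_B·p_B = 0.08 × 0.00821628 = 0.000657302
  π_C·p_C = 0.43 × 2.89599e-05 = 1.24528e-05
Marginal: 0.000819493 + 0.000657302 + 1.24528e-05 = 0.00148925
P(Population A | x₁, x₂) ≈ 0.5503

0.5503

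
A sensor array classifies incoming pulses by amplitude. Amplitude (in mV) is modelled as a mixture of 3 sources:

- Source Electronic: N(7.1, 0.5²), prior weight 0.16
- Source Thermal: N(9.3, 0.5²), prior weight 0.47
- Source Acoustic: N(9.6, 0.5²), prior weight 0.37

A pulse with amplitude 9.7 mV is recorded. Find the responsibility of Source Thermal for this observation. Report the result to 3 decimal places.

0.485

P(component k | x) = π_k·f_k(x) / marginal(x), where marginal(x) = Σ_j π_j·f_j(x).
Normal densities:
  f_Electronic = (1/(0.5·√(2π)))·exp(−(9.7−7.1)²/(2·0.5²)) = 0.797885·exp(-13.52000) = 1.07221e-06
  f_Thermal = (1/(0.5·√(2π)))·exp(−(9.7−9.3)²/(2·0.5²)) = 0.797885·exp(-0.32000) = 0.579383
  f_Acoustic = (1/(0.5·√(2π)))·exp(−(9.7−9.6)²/(2·0.5²)) = 0.797885·exp(-0.02000) = 0.782085
Weight by the priors:
  π_Electronic·f_Electronic = 0.16 × 1.07221e-06 = 1.71553e-07
  π_Thermal·f_Thermal = 0.47 × 0.579383 = 0.27231
  π_Acoustic·f_Acoustic = 0.37 × 0.782085 = 0.289372
Sum: 1.71553e-07 + 0.27231 + 0.289372 = 0.561682
P(Source Thermal | the observation) ≈ 0.485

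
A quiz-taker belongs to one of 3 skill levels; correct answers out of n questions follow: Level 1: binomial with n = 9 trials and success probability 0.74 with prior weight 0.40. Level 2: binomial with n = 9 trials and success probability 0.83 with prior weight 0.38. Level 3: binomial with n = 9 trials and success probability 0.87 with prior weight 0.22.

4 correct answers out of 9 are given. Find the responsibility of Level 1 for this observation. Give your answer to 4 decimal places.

0.8247

Apply Bayes' rule: the posterior for each component is proportional to its prior times its likelihood at x.
Binomial probabilities:
  f_1 = C(9,4)·0.74^4·0.26^5 = 126·0.299866·0.00118814 = 0.0448915
  f_2 = C(9,4)·0.83^4·0.17^5 = 126·0.474583·0.000141986 = 0.00849039
  f_3 = C(9,4)·0.87^4·0.13^5 = 126·0.572898·3.71293e-05 = 0.00268018
Multiply by the mixture weights:
  w_1·f_1 = 0.40 × 0.0448915 = 0.0179566
  w_2·f_2 = 0.38 × 0.00849039 = 0.00322635
  w_3·f_3 = 0.22 × 0.00268018 = 0.00058964
Evidence: 0.0179566 + 0.00322635 + 0.00058964 = 0.0217726
Responsibility of Level 1: 0.0179566 / 0.0217726 ≈ 0.8247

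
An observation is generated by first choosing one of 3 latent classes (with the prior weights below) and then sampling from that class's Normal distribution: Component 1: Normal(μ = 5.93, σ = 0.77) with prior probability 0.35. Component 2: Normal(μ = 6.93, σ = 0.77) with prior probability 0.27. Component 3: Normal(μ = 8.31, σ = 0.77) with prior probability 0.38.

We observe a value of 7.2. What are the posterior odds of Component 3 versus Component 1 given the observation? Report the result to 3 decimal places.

Posterior odds = (π_i f_i(x)) / (π_j f_j(x)); the normalising sum cancels.
Component likelihoods at x = 7.2:
  f_1 = 0.132954
  f_2 = 0.487214
  f_3 = 0.183302
Posterior odds = (π_3·f_3) / (π_1·f_1) = (0.38·0.183302) / (0.35·0.132954) = 0.0696548 / 0.0465339 ≈ 1.497

1.497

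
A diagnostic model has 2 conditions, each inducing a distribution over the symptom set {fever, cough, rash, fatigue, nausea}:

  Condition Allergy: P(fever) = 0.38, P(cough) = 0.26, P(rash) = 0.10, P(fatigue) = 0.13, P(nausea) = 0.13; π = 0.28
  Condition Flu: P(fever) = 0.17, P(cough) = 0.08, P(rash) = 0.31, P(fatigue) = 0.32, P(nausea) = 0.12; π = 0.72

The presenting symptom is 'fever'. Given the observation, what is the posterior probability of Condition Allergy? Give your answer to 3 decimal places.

0.465

By Bayes' theorem, P(k | x) = π_k f_k(x) / Σ_j π_j f_j(x).
Evaluate each component's likelihood at the observed value:
  p_Allergy = 0.38
  p_Flu = 0.17
Prior × likelihood for each component:
  π_Allergy·p_Allergy = 0.28 × 0.38 = 0.1064
  π_Flu·p_Flu = 0.72 × 0.17 = 0.1224
Denominator: 0.1064 + 0.1224 = 0.2288
P(Condition Allergy | 'fever') ≈ 0.465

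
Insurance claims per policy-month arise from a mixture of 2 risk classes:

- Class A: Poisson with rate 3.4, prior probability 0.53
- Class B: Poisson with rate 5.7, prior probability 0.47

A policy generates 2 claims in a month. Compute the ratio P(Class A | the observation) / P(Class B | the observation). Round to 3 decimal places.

4.002

The posterior odds equal the prior odds times the likelihood ratio: (π_i/π_j)·(f_i(x)/f_j(x)).
Component likelihoods at x = 2 claims:
  L_A = e^(−3.4)·3.4^2/2! = 0.192898
  L_B = e^(−5.7)·5.7^2/2! = 0.0543552
0.102236 / 0.0255469 ≈ 4.002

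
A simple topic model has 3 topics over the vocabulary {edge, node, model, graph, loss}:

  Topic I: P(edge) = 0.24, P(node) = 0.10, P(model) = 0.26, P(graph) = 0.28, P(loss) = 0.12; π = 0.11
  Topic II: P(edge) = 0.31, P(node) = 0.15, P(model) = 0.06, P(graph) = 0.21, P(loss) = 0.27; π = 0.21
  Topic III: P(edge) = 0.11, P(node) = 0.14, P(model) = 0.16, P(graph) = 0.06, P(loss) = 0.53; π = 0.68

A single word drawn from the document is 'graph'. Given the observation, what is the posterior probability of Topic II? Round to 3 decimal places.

Posterior ∝ prior × likelihood, so P(k | x) ∝ π_k f_k(x); normalise over all components.
Component likelihoods at x = 'graph':
  f_I = 0.28
  f_II = 0.21
  f_III = 0.06
Unnormalised posteriors:
  π_I·f_I = 0.11 × 0.28 = 0.0308
  π_II·f_II = 0.21 × 0.21 = 0.0441
  π_III·f_III = 0.68 × 0.06 = 0.0408
Marginal: 0.0308 + 0.0441 + 0.0408 = 0.1157
Responsibility of Topic II: 0.0441 / 0.1157 ≈ 0.381

0.381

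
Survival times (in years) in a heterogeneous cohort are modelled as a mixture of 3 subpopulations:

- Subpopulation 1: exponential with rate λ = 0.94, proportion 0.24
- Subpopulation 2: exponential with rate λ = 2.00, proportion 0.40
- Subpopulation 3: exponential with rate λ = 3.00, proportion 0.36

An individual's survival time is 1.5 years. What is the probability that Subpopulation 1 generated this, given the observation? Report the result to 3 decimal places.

0.515

P(component k | x) = P(Z=k)·f_k(x) / marginal(x), where marginal(x) = Σ_j P(Z=j)·f_j(x).
Exponential densities:
  L_1 = 0.229495
  L_2 = 0.0995741
  L_3 = 0.033327
Multiply by the mixture weights:
  P(Z=1)·L_1 = 0.24 × 0.229495 = 0.0550787
  P(Z=2)·L_2 = 0.40 × 0.0995741 = 0.0398297
  P(Z=3)·L_3 = 0.36 × 0.033327 = 0.0119977
Marginal: 0.0550787 + 0.0398297 + 0.0119977 = 0.106906
Responsibility of Subpopulation 1: 0.0550787 / 0.106906 ≈ 0.515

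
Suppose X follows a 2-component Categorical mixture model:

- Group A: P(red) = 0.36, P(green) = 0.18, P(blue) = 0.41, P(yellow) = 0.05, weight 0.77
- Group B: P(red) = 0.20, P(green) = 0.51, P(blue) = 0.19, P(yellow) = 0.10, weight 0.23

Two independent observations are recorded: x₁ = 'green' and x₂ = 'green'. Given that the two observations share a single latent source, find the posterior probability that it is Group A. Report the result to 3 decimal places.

Apply Bayes' rule: the posterior for each component is proportional to its prior times its likelihood at x.
Since both observations come from the same component, the likelihood for component k is f_k(x₁)·f_k(x₂).
  L_A = [P(green | comp) = 0.18] × [0.18] = 0.0324
  L_B = [P(green | comp) = 0.51] × [0.51] = 0.2601
Unnormalised posteriors:
  w_A·L_A = 0.77 × 0.0324 = 0.024948
  w_B·L_B = 0.23 × 0.2601 = 0.059823
Evidence: 0.024948 + 0.059823 = 0.084771
P(Group A | x) = 0.024948 / 0.084771 ≈ 0.294

0.294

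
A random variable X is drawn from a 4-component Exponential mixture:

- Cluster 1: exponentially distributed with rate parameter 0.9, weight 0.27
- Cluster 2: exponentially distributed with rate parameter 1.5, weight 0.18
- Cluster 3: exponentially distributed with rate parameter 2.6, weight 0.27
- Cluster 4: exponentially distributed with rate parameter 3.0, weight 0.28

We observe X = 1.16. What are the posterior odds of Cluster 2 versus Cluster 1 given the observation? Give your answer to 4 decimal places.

Only the two components matter; the odds are (π_i f_i(x)) / (π_j f_j(x)).
Evaluate each component's likelihood at the observed value:
  L_1 = 0.9·e^(−0.9·1.16) = 0.9·e^(−1.0440) = 0.316839
  L_2 = 1.5·e^(−1.5·1.16) = 1.5·e^(−1.7400) = 0.263281
  L_3 = 2.6·e^(−2.6·1.16) = 2.6·e^(−3.0160) = 0.127392
  L_4 = 3.0·e^(−3.0·1.16) = 3.0·e^(−3.4800) = 0.0924222
Posterior odds = (π_2·L_2) / (π_1·L_1) = (0.18·0.263281) / (0.27·0.316839) = 0.0473905 / 0.0855466 ≈ 0.5540

0.5540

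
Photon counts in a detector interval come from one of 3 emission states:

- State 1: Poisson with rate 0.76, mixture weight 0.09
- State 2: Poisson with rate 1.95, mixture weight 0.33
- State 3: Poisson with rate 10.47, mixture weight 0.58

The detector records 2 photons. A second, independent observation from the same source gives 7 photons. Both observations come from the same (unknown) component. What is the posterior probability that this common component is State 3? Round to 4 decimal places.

0.2058

The responsibility of component k is π_k f_k(x) divided by Σ_j π_j f_j(x).
Since both observations come from the same component, the likelihood for component k is f_k(x₁)·f_k(x₂).
  L_1 = [0.135062] × [1.35894e-05] = 1.83541e-06
  L_2 = [0.270499] × [0.00302648] = 0.000818658
  L_3 = [0.00155525] × [0.0776485] = 0.000120763
Unnormalised posteriors:
  π_1·L_1 = 0.09 × 1.83541e-06 = 1.65187e-07
  π_2·L_2 = 0.33 × 0.000818658 = 0.000270157
  π_3·L_3 = 0.58 × 0.000120763 = 7.00424e-05
Sum: 1.65187e-07 + 0.000270157 + 7.00424e-05 = 0.000340365
Responsibility of State 3: 7.00424e-05 / 0.000340365 ≈ 0.2058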